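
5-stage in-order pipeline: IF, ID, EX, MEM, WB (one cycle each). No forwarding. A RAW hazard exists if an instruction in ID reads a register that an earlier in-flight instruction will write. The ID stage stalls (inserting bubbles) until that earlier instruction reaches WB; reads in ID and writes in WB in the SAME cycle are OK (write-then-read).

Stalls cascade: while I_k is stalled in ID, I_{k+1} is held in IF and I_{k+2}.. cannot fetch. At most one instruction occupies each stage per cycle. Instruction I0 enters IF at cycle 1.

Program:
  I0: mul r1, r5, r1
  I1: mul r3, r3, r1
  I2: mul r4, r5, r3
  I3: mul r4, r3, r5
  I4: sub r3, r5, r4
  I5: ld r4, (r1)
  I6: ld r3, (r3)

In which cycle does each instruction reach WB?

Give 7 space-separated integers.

Answer: 5 8 11 12 15 16 18

Derivation:
I0 mul r1 <- r5,r1: IF@1 ID@2 stall=0 (-) EX@3 MEM@4 WB@5
I1 mul r3 <- r3,r1: IF@2 ID@3 stall=2 (RAW on I0.r1 (WB@5)) EX@6 MEM@7 WB@8
I2 mul r4 <- r5,r3: IF@3 ID@6 stall=2 (RAW on I1.r3 (WB@8)) EX@9 MEM@10 WB@11
I3 mul r4 <- r3,r5: IF@6 ID@9 stall=0 (-) EX@10 MEM@11 WB@12
I4 sub r3 <- r5,r4: IF@9 ID@10 stall=2 (RAW on I3.r4 (WB@12)) EX@13 MEM@14 WB@15
I5 ld r4 <- r1: IF@10 ID@13 stall=0 (-) EX@14 MEM@15 WB@16
I6 ld r3 <- r3: IF@13 ID@14 stall=1 (RAW on I4.r3 (WB@15)) EX@16 MEM@17 WB@18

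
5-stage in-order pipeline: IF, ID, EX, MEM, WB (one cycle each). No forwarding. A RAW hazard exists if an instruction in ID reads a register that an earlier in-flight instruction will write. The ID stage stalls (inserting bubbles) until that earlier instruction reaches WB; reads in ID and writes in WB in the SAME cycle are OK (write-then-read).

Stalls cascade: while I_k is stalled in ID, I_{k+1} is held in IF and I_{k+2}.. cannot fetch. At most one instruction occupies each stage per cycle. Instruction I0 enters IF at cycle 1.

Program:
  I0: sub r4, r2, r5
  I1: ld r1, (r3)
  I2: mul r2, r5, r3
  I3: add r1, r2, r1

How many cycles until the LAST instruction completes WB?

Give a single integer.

I0 sub r4 <- r2,r5: IF@1 ID@2 stall=0 (-) EX@3 MEM@4 WB@5
I1 ld r1 <- r3: IF@2 ID@3 stall=0 (-) EX@4 MEM@5 WB@6
I2 mul r2 <- r5,r3: IF@3 ID@4 stall=0 (-) EX@5 MEM@6 WB@7
I3 add r1 <- r2,r1: IF@4 ID@5 stall=2 (RAW on I2.r2 (WB@7)) EX@8 MEM@9 WB@10

Answer: 10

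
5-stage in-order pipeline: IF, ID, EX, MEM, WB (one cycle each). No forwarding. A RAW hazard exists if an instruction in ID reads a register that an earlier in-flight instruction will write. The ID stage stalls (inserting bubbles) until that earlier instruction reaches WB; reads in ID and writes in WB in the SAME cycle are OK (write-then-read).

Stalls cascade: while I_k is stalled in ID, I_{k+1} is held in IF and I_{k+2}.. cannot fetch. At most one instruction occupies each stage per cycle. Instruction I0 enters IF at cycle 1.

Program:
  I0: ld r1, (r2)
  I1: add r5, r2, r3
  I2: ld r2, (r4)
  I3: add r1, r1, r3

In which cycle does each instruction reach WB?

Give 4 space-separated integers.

I0 ld r1 <- r2: IF@1 ID@2 stall=0 (-) EX@3 MEM@4 WB@5
I1 add r5 <- r2,r3: IF@2 ID@3 stall=0 (-) EX@4 MEM@5 WB@6
I2 ld r2 <- r4: IF@3 ID@4 stall=0 (-) EX@5 MEM@6 WB@7
I3 add r1 <- r1,r3: IF@4 ID@5 stall=0 (-) EX@6 MEM@7 WB@8

Answer: 5 6 7 8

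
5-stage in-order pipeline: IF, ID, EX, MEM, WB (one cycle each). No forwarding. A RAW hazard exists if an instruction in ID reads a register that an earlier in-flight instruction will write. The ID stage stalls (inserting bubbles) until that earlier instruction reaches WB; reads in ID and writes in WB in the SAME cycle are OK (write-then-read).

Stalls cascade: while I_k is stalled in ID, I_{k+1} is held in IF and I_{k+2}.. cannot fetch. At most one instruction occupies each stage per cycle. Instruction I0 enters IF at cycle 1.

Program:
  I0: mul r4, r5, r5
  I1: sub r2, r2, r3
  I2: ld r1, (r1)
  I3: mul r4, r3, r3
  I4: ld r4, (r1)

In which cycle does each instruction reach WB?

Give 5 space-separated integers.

Answer: 5 6 7 8 10

Derivation:
I0 mul r4 <- r5,r5: IF@1 ID@2 stall=0 (-) EX@3 MEM@4 WB@5
I1 sub r2 <- r2,r3: IF@2 ID@3 stall=0 (-) EX@4 MEM@5 WB@6
I2 ld r1 <- r1: IF@3 ID@4 stall=0 (-) EX@5 MEM@6 WB@7
I3 mul r4 <- r3,r3: IF@4 ID@5 stall=0 (-) EX@6 MEM@7 WB@8
I4 ld r4 <- r1: IF@5 ID@6 stall=1 (RAW on I2.r1 (WB@7)) EX@8 MEM@9 WB@10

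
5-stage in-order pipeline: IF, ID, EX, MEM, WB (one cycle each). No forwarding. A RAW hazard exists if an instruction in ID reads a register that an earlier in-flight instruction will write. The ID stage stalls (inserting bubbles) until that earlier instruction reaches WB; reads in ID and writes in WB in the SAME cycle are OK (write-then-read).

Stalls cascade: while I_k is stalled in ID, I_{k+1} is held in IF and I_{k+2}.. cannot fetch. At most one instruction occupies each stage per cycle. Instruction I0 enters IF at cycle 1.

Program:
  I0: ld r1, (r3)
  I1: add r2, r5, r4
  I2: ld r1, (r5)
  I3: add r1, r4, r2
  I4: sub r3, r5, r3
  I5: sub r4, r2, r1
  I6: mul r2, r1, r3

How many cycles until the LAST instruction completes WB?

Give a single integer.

Answer: 13

Derivation:
I0 ld r1 <- r3: IF@1 ID@2 stall=0 (-) EX@3 MEM@4 WB@5
I1 add r2 <- r5,r4: IF@2 ID@3 stall=0 (-) EX@4 MEM@5 WB@6
I2 ld r1 <- r5: IF@3 ID@4 stall=0 (-) EX@5 MEM@6 WB@7
I3 add r1 <- r4,r2: IF@4 ID@5 stall=1 (RAW on I1.r2 (WB@6)) EX@7 MEM@8 WB@9
I4 sub r3 <- r5,r3: IF@5 ID@7 stall=0 (-) EX@8 MEM@9 WB@10
I5 sub r4 <- r2,r1: IF@7 ID@8 stall=1 (RAW on I3.r1 (WB@9)) EX@10 MEM@11 WB@12
I6 mul r2 <- r1,r3: IF@8 ID@10 stall=0 (-) EX@11 MEM@12 WB@13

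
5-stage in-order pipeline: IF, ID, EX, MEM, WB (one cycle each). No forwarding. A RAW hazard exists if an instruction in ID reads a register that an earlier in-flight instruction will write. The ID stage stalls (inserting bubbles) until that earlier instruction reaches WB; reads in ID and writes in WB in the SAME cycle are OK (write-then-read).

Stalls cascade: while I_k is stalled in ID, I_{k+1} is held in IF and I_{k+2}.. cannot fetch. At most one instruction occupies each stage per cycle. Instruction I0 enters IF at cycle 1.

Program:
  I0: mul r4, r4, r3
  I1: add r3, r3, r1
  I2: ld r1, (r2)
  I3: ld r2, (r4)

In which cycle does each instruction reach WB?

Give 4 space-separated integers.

I0 mul r4 <- r4,r3: IF@1 ID@2 stall=0 (-) EX@3 MEM@4 WB@5
I1 add r3 <- r3,r1: IF@2 ID@3 stall=0 (-) EX@4 MEM@5 WB@6
I2 ld r1 <- r2: IF@3 ID@4 stall=0 (-) EX@5 MEM@6 WB@7
I3 ld r2 <- r4: IF@4 ID@5 stall=0 (-) EX@6 MEM@7 WB@8

Answer: 5 6 7 8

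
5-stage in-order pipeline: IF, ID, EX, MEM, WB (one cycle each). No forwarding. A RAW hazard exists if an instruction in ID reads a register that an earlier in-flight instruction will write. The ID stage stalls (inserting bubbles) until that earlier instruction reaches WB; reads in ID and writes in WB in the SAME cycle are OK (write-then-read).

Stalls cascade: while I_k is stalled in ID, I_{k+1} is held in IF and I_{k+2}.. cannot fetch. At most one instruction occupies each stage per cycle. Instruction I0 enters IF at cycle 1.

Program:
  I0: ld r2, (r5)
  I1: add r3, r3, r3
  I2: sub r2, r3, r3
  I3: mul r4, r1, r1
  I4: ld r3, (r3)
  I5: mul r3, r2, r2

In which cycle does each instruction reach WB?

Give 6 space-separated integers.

Answer: 5 6 9 10 11 12

Derivation:
I0 ld r2 <- r5: IF@1 ID@2 stall=0 (-) EX@3 MEM@4 WB@5
I1 add r3 <- r3,r3: IF@2 ID@3 stall=0 (-) EX@4 MEM@5 WB@6
I2 sub r2 <- r3,r3: IF@3 ID@4 stall=2 (RAW on I1.r3 (WB@6)) EX@7 MEM@8 WB@9
I3 mul r4 <- r1,r1: IF@4 ID@7 stall=0 (-) EX@8 MEM@9 WB@10
I4 ld r3 <- r3: IF@7 ID@8 stall=0 (-) EX@9 MEM@10 WB@11
I5 mul r3 <- r2,r2: IF@8 ID@9 stall=0 (-) EX@10 MEM@11 WB@12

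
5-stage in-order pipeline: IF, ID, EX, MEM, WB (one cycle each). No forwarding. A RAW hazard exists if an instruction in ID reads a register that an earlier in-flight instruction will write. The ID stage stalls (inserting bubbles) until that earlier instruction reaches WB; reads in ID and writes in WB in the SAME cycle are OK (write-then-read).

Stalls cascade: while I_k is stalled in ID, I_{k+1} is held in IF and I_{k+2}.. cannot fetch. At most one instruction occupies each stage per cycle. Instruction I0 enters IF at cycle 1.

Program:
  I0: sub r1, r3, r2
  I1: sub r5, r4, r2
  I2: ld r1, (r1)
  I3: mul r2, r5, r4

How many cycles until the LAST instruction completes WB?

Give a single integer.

I0 sub r1 <- r3,r2: IF@1 ID@2 stall=0 (-) EX@3 MEM@4 WB@5
I1 sub r5 <- r4,r2: IF@2 ID@3 stall=0 (-) EX@4 MEM@5 WB@6
I2 ld r1 <- r1: IF@3 ID@4 stall=1 (RAW on I0.r1 (WB@5)) EX@6 MEM@7 WB@8
I3 mul r2 <- r5,r4: IF@4 ID@6 stall=0 (-) EX@7 MEM@8 WB@9

Answer: 9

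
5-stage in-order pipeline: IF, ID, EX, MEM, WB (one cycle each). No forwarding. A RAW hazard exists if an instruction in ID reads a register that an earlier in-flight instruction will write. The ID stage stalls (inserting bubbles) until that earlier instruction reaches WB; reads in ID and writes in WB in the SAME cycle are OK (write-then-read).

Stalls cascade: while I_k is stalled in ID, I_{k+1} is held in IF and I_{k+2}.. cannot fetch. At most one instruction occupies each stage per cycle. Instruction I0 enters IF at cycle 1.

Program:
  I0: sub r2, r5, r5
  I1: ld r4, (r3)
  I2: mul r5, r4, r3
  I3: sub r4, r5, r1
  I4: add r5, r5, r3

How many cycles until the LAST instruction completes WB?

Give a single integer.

I0 sub r2 <- r5,r5: IF@1 ID@2 stall=0 (-) EX@3 MEM@4 WB@5
I1 ld r4 <- r3: IF@2 ID@3 stall=0 (-) EX@4 MEM@5 WB@6
I2 mul r5 <- r4,r3: IF@3 ID@4 stall=2 (RAW on I1.r4 (WB@6)) EX@7 MEM@8 WB@9
I3 sub r4 <- r5,r1: IF@4 ID@7 stall=2 (RAW on I2.r5 (WB@9)) EX@10 MEM@11 WB@12
I4 add r5 <- r5,r3: IF@7 ID@10 stall=0 (-) EX@11 MEM@12 WB@13

Answer: 13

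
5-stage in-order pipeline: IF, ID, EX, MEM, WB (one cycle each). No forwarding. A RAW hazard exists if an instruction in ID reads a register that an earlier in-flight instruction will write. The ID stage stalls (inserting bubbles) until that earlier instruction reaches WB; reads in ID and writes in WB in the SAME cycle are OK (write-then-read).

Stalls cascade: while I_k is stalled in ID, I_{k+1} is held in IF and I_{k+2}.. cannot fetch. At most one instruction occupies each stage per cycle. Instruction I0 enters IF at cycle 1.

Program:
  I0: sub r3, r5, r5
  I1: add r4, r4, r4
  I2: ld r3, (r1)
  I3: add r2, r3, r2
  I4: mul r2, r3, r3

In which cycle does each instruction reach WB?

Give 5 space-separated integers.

I0 sub r3 <- r5,r5: IF@1 ID@2 stall=0 (-) EX@3 MEM@4 WB@5
I1 add r4 <- r4,r4: IF@2 ID@3 stall=0 (-) EX@4 MEM@5 WB@6
I2 ld r3 <- r1: IF@3 ID@4 stall=0 (-) EX@5 MEM@6 WB@7
I3 add r2 <- r3,r2: IF@4 ID@5 stall=2 (RAW on I2.r3 (WB@7)) EX@8 MEM@9 WB@10
I4 mul r2 <- r3,r3: IF@5 ID@8 stall=0 (-) EX@9 MEM@10 WB@11

Answer: 5 6 7 10 11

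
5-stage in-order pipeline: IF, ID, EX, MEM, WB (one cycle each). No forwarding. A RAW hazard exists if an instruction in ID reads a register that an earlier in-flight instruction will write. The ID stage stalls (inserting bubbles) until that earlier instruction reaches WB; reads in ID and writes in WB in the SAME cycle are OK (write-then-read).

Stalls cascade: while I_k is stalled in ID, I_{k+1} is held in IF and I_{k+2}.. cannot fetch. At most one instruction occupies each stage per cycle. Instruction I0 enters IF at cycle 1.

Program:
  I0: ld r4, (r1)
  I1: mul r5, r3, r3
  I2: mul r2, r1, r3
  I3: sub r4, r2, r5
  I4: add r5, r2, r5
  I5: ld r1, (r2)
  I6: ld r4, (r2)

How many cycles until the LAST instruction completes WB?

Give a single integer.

Answer: 13

Derivation:
I0 ld r4 <- r1: IF@1 ID@2 stall=0 (-) EX@3 MEM@4 WB@5
I1 mul r5 <- r3,r3: IF@2 ID@3 stall=0 (-) EX@4 MEM@5 WB@6
I2 mul r2 <- r1,r3: IF@3 ID@4 stall=0 (-) EX@5 MEM@6 WB@7
I3 sub r4 <- r2,r5: IF@4 ID@5 stall=2 (RAW on I2.r2 (WB@7)) EX@8 MEM@9 WB@10
I4 add r5 <- r2,r5: IF@5 ID@8 stall=0 (-) EX@9 MEM@10 WB@11
I5 ld r1 <- r2: IF@8 ID@9 stall=0 (-) EX@10 MEM@11 WB@12
I6 ld r4 <- r2: IF@9 ID@10 stall=0 (-) EX@11 MEM@12 WB@13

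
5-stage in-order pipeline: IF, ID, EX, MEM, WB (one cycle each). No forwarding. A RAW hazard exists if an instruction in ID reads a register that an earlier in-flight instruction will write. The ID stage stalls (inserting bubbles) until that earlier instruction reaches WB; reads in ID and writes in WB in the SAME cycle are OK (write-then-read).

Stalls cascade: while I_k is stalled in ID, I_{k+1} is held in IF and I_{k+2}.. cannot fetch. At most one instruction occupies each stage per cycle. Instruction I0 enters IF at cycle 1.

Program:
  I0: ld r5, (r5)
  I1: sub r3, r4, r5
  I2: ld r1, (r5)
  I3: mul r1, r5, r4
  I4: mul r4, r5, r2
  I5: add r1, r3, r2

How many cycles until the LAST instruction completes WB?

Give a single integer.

I0 ld r5 <- r5: IF@1 ID@2 stall=0 (-) EX@3 MEM@4 WB@5
I1 sub r3 <- r4,r5: IF@2 ID@3 stall=2 (RAW on I0.r5 (WB@5)) EX@6 MEM@7 WB@8
I2 ld r1 <- r5: IF@3 ID@6 stall=0 (-) EX@7 MEM@8 WB@9
I3 mul r1 <- r5,r4: IF@6 ID@7 stall=0 (-) EX@8 MEM@9 WB@10
I4 mul r4 <- r5,r2: IF@7 ID@8 stall=0 (-) EX@9 MEM@10 WB@11
I5 add r1 <- r3,r2: IF@8 ID@9 stall=0 (-) EX@10 MEM@11 WB@12

Answer: 12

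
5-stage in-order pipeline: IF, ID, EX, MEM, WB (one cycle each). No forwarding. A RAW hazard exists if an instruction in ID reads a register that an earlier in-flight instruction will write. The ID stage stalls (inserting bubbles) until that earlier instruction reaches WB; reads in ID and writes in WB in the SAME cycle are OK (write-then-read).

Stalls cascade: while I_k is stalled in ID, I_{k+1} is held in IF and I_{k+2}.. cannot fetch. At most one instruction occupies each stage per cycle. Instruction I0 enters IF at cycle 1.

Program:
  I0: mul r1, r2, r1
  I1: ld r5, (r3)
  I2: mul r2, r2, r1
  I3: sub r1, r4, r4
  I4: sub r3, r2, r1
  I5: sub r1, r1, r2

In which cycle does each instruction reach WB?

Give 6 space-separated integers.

I0 mul r1 <- r2,r1: IF@1 ID@2 stall=0 (-) EX@3 MEM@4 WB@5
I1 ld r5 <- r3: IF@2 ID@3 stall=0 (-) EX@4 MEM@5 WB@6
I2 mul r2 <- r2,r1: IF@3 ID@4 stall=1 (RAW on I0.r1 (WB@5)) EX@6 MEM@7 WB@8
I3 sub r1 <- r4,r4: IF@4 ID@6 stall=0 (-) EX@7 MEM@8 WB@9
I4 sub r3 <- r2,r1: IF@6 ID@7 stall=2 (RAW on I3.r1 (WB@9)) EX@10 MEM@11 WB@12
I5 sub r1 <- r1,r2: IF@7 ID@10 stall=0 (-) EX@11 MEM@12 WB@13

Answer: 5 6 8 9 12 13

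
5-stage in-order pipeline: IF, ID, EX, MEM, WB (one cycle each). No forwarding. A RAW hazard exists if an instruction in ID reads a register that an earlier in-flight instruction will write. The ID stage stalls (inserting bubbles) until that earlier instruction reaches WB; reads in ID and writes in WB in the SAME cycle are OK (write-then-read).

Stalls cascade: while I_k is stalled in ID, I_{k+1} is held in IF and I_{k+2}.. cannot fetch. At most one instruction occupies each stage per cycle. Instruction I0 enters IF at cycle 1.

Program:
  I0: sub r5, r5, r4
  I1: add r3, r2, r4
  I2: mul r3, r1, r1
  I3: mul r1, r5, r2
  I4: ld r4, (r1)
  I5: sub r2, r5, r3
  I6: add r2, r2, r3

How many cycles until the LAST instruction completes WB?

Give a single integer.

I0 sub r5 <- r5,r4: IF@1 ID@2 stall=0 (-) EX@3 MEM@4 WB@5
I1 add r3 <- r2,r4: IF@2 ID@3 stall=0 (-) EX@4 MEM@5 WB@6
I2 mul r3 <- r1,r1: IF@3 ID@4 stall=0 (-) EX@5 MEM@6 WB@7
I3 mul r1 <- r5,r2: IF@4 ID@5 stall=0 (-) EX@6 MEM@7 WB@8
I4 ld r4 <- r1: IF@5 ID@6 stall=2 (RAW on I3.r1 (WB@8)) EX@9 MEM@10 WB@11
I5 sub r2 <- r5,r3: IF@6 ID@9 stall=0 (-) EX@10 MEM@11 WB@12
I6 add r2 <- r2,r3: IF@9 ID@10 stall=2 (RAW on I5.r2 (WB@12)) EX@13 MEM@14 WB@15

Answer: 15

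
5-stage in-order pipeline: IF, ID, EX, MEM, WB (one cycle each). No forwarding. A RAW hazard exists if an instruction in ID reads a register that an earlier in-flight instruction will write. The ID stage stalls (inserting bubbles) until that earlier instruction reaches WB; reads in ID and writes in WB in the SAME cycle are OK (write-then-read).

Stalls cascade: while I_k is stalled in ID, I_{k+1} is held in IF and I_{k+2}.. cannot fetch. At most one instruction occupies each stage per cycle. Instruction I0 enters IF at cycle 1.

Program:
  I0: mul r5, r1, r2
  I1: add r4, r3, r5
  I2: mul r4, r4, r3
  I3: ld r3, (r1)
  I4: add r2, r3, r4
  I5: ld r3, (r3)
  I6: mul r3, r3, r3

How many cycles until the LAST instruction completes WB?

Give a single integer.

Answer: 19

Derivation:
I0 mul r5 <- r1,r2: IF@1 ID@2 stall=0 (-) EX@3 MEM@4 WB@5
I1 add r4 <- r3,r5: IF@2 ID@3 stall=2 (RAW on I0.r5 (WB@5)) EX@6 MEM@7 WB@8
I2 mul r4 <- r4,r3: IF@3 ID@6 stall=2 (RAW on I1.r4 (WB@8)) EX@9 MEM@10 WB@11
I3 ld r3 <- r1: IF@6 ID@9 stall=0 (-) EX@10 MEM@11 WB@12
I4 add r2 <- r3,r4: IF@9 ID@10 stall=2 (RAW on I3.r3 (WB@12)) EX@13 MEM@14 WB@15
I5 ld r3 <- r3: IF@10 ID@13 stall=0 (-) EX@14 MEM@15 WB@16
I6 mul r3 <- r3,r3: IF@13 ID@14 stall=2 (RAW on I5.r3 (WB@16)) EX@17 MEM@18 WB@19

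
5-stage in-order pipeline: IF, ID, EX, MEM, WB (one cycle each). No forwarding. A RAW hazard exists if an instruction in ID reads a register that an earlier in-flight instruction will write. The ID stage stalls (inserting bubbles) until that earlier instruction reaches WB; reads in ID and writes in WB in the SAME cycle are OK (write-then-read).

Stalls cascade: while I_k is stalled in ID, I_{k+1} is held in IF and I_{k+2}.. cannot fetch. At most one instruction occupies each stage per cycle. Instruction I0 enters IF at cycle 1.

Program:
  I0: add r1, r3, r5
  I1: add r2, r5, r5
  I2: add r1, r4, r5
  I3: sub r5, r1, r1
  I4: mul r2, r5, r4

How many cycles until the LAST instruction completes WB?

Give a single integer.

I0 add r1 <- r3,r5: IF@1 ID@2 stall=0 (-) EX@3 MEM@4 WB@5
I1 add r2 <- r5,r5: IF@2 ID@3 stall=0 (-) EX@4 MEM@5 WB@6
I2 add r1 <- r4,r5: IF@3 ID@4 stall=0 (-) EX@5 MEM@6 WB@7
I3 sub r5 <- r1,r1: IF@4 ID@5 stall=2 (RAW on I2.r1 (WB@7)) EX@8 MEM@9 WB@10
I4 mul r2 <- r5,r4: IF@5 ID@8 stall=2 (RAW on I3.r5 (WB@10)) EX@11 MEM@12 WB@13

Answer: 13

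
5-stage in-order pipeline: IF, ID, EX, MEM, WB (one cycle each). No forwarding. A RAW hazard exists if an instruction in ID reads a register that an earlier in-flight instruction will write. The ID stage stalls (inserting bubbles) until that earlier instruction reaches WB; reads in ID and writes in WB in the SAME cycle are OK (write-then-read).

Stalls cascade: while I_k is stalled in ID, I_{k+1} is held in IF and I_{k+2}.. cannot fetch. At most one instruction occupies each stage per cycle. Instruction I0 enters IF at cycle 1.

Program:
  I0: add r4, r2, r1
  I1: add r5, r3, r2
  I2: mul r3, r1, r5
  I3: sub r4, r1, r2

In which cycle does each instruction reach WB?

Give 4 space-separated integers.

Answer: 5 6 9 10

Derivation:
I0 add r4 <- r2,r1: IF@1 ID@2 stall=0 (-) EX@3 MEM@4 WB@5
I1 add r5 <- r3,r2: IF@2 ID@3 stall=0 (-) EX@4 MEM@5 WB@6
I2 mul r3 <- r1,r5: IF@3 ID@4 stall=2 (RAW on I1.r5 (WB@6)) EX@7 MEM@8 WB@9
I3 sub r4 <- r1,r2: IF@4 ID@7 stall=0 (-) EX@8 MEM@9 WB@10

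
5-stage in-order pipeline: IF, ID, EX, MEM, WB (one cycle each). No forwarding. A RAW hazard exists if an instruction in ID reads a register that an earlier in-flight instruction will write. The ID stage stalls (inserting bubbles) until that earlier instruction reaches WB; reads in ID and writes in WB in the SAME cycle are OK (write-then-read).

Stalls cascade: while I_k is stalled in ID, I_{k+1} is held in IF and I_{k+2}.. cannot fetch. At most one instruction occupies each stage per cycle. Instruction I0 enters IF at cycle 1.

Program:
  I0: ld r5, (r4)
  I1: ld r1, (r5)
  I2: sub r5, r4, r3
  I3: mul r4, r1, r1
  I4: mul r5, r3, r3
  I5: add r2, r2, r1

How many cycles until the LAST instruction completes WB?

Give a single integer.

I0 ld r5 <- r4: IF@1 ID@2 stall=0 (-) EX@3 MEM@4 WB@5
I1 ld r1 <- r5: IF@2 ID@3 stall=2 (RAW on I0.r5 (WB@5)) EX@6 MEM@7 WB@8
I2 sub r5 <- r4,r3: IF@3 ID@6 stall=0 (-) EX@7 MEM@8 WB@9
I3 mul r4 <- r1,r1: IF@6 ID@7 stall=1 (RAW on I1.r1 (WB@8)) EX@9 MEM@10 WB@11
I4 mul r5 <- r3,r3: IF@7 ID@9 stall=0 (-) EX@10 MEM@11 WB@12
I5 add r2 <- r2,r1: IF@9 ID@10 stall=0 (-) EX@11 MEM@12 WB@13

Answer: 13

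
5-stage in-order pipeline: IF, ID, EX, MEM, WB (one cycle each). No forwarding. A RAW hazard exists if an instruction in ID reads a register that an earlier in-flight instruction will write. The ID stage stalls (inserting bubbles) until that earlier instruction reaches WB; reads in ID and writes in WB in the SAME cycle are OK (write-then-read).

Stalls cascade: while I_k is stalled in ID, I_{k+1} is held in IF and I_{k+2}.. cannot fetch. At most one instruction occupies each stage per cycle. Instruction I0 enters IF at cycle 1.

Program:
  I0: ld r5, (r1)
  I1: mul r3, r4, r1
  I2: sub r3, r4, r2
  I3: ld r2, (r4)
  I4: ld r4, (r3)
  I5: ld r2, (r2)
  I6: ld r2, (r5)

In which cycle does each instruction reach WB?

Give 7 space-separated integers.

I0 ld r5 <- r1: IF@1 ID@2 stall=0 (-) EX@3 MEM@4 WB@5
I1 mul r3 <- r4,r1: IF@2 ID@3 stall=0 (-) EX@4 MEM@5 WB@6
I2 sub r3 <- r4,r2: IF@3 ID@4 stall=0 (-) EX@5 MEM@6 WB@7
I3 ld r2 <- r4: IF@4 ID@5 stall=0 (-) EX@6 MEM@7 WB@8
I4 ld r4 <- r3: IF@5 ID@6 stall=1 (RAW on I2.r3 (WB@7)) EX@8 MEM@9 WB@10
I5 ld r2 <- r2: IF@6 ID@8 stall=0 (-) EX@9 MEM@10 WB@11
I6 ld r2 <- r5: IF@8 ID@9 stall=0 (-) EX@10 MEM@11 WB@12

Answer: 5 6 7 8 10 11 12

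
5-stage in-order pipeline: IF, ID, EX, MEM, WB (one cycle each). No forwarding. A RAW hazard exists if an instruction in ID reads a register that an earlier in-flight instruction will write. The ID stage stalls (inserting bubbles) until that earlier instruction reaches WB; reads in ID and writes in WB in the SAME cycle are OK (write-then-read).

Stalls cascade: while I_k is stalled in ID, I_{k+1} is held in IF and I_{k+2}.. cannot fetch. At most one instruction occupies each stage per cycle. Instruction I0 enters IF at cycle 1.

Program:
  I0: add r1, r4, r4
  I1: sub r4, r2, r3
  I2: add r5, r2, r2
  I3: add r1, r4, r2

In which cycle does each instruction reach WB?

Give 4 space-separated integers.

Answer: 5 6 7 9

Derivation:
I0 add r1 <- r4,r4: IF@1 ID@2 stall=0 (-) EX@3 MEM@4 WB@5
I1 sub r4 <- r2,r3: IF@2 ID@3 stall=0 (-) EX@4 MEM@5 WB@6
I2 add r5 <- r2,r2: IF@3 ID@4 stall=0 (-) EX@5 MEM@6 WB@7
I3 add r1 <- r4,r2: IF@4 ID@5 stall=1 (RAW on I1.r4 (WB@6)) EX@7 MEM@8 WB@9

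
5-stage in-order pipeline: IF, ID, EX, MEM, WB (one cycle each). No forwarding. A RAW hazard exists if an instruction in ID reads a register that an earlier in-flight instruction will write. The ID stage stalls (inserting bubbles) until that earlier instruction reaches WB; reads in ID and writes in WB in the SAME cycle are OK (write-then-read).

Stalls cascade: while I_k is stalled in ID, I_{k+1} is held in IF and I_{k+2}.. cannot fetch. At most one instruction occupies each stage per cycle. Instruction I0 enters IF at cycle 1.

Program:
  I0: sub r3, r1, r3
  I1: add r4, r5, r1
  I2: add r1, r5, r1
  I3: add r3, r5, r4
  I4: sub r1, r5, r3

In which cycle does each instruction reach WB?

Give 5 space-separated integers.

I0 sub r3 <- r1,r3: IF@1 ID@2 stall=0 (-) EX@3 MEM@4 WB@5
I1 add r4 <- r5,r1: IF@2 ID@3 stall=0 (-) EX@4 MEM@5 WB@6
I2 add r1 <- r5,r1: IF@3 ID@4 stall=0 (-) EX@5 MEM@6 WB@7
I3 add r3 <- r5,r4: IF@4 ID@5 stall=1 (RAW on I1.r4 (WB@6)) EX@7 MEM@8 WB@9
I4 sub r1 <- r5,r3: IF@5 ID@7 stall=2 (RAW on I3.r3 (WB@9)) EX@10 MEM@11 WB@12

Answer: 5 6 7 9 12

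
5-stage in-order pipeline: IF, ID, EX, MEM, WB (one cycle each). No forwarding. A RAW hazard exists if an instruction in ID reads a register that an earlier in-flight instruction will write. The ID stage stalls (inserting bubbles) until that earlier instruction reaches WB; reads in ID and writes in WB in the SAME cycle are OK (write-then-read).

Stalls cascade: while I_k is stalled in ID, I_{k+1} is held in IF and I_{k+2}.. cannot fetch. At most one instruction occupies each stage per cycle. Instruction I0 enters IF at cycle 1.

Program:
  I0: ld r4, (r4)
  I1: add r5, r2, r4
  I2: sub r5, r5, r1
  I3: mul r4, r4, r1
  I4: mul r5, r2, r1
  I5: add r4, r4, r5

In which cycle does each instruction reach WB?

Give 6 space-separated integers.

Answer: 5 8 11 12 13 16

Derivation:
I0 ld r4 <- r4: IF@1 ID@2 stall=0 (-) EX@3 MEM@4 WB@5
I1 add r5 <- r2,r4: IF@2 ID@3 stall=2 (RAW on I0.r4 (WB@5)) EX@6 MEM@7 WB@8
I2 sub r5 <- r5,r1: IF@3 ID@6 stall=2 (RAW on I1.r5 (WB@8)) EX@9 MEM@10 WB@11
I3 mul r4 <- r4,r1: IF@6 ID@9 stall=0 (-) EX@10 MEM@11 WB@12
I4 mul r5 <- r2,r1: IF@9 ID@10 stall=0 (-) EX@11 MEM@12 WB@13
I5 add r4 <- r4,r5: IF@10 ID@11 stall=2 (RAW on I4.r5 (WB@13)) EX@14 MEM@15 WB@16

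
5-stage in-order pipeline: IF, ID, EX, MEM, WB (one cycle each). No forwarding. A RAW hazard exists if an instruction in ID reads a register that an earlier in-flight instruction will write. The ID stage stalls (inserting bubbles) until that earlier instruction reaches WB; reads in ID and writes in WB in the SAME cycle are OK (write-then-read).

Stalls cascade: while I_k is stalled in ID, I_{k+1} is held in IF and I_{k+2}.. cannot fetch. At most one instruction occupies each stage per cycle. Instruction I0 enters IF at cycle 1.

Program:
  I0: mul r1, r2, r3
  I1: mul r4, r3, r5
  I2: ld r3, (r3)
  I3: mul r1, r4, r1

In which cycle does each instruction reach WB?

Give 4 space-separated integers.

Answer: 5 6 7 9

Derivation:
I0 mul r1 <- r2,r3: IF@1 ID@2 stall=0 (-) EX@3 MEM@4 WB@5
I1 mul r4 <- r3,r5: IF@2 ID@3 stall=0 (-) EX@4 MEM@5 WB@6
I2 ld r3 <- r3: IF@3 ID@4 stall=0 (-) EX@5 MEM@6 WB@7
I3 mul r1 <- r4,r1: IF@4 ID@5 stall=1 (RAW on I1.r4 (WB@6)) EX@7 MEM@8 WB@9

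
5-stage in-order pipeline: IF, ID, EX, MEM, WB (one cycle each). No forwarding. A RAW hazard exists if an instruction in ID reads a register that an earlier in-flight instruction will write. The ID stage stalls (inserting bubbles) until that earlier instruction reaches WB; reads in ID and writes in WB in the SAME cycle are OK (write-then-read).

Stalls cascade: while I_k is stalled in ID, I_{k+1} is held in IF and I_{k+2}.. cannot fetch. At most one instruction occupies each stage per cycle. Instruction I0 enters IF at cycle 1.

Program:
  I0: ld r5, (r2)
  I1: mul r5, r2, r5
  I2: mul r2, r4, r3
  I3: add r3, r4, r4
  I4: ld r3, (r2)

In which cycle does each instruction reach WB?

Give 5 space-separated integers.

Answer: 5 8 9 10 12

Derivation:
I0 ld r5 <- r2: IF@1 ID@2 stall=0 (-) EX@3 MEM@4 WB@5
I1 mul r5 <- r2,r5: IF@2 ID@3 stall=2 (RAW on I0.r5 (WB@5)) EX@6 MEM@7 WB@8
I2 mul r2 <- r4,r3: IF@3 ID@6 stall=0 (-) EX@7 MEM@8 WB@9
I3 add r3 <- r4,r4: IF@6 ID@7 stall=0 (-) EX@8 MEM@9 WB@10
I4 ld r3 <- r2: IF@7 ID@8 stall=1 (RAW on I2.r2 (WB@9)) EX@10 MEM@11 WB@12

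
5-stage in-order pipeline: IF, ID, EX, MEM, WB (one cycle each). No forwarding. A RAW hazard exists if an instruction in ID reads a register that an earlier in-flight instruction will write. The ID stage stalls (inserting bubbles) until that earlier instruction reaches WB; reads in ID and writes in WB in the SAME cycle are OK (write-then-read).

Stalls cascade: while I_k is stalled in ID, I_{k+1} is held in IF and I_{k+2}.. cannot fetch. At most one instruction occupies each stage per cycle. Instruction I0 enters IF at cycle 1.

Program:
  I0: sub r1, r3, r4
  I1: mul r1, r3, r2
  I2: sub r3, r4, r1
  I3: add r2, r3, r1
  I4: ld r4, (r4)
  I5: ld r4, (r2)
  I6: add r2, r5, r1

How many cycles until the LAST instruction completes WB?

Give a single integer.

I0 sub r1 <- r3,r4: IF@1 ID@2 stall=0 (-) EX@3 MEM@4 WB@5
I1 mul r1 <- r3,r2: IF@2 ID@3 stall=0 (-) EX@4 MEM@5 WB@6
I2 sub r3 <- r4,r1: IF@3 ID@4 stall=2 (RAW on I1.r1 (WB@6)) EX@7 MEM@8 WB@9
I3 add r2 <- r3,r1: IF@4 ID@7 stall=2 (RAW on I2.r3 (WB@9)) EX@10 MEM@11 WB@12
I4 ld r4 <- r4: IF@7 ID@10 stall=0 (-) EX@11 MEM@12 WB@13
I5 ld r4 <- r2: IF@10 ID@11 stall=1 (RAW on I3.r2 (WB@12)) EX@13 MEM@14 WB@15
I6 add r2 <- r5,r1: IF@11 ID@13 stall=0 (-) EX@14 MEM@15 WB@16

Answer: 16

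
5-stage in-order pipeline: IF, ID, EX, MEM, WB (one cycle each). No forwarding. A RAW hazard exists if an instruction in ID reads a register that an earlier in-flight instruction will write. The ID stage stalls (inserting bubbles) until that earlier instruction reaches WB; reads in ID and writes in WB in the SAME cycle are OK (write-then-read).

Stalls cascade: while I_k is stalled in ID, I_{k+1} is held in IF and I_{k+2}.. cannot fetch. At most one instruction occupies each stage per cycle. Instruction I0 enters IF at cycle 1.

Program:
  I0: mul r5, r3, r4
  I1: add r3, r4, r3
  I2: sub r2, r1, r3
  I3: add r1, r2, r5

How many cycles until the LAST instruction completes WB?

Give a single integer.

I0 mul r5 <- r3,r4: IF@1 ID@2 stall=0 (-) EX@3 MEM@4 WB@5
I1 add r3 <- r4,r3: IF@2 ID@3 stall=0 (-) EX@4 MEM@5 WB@6
I2 sub r2 <- r1,r3: IF@3 ID@4 stall=2 (RAW on I1.r3 (WB@6)) EX@7 MEM@8 WB@9
I3 add r1 <- r2,r5: IF@4 ID@7 stall=2 (RAW on I2.r2 (WB@9)) EX@10 MEM@11 WB@12

Answer: 12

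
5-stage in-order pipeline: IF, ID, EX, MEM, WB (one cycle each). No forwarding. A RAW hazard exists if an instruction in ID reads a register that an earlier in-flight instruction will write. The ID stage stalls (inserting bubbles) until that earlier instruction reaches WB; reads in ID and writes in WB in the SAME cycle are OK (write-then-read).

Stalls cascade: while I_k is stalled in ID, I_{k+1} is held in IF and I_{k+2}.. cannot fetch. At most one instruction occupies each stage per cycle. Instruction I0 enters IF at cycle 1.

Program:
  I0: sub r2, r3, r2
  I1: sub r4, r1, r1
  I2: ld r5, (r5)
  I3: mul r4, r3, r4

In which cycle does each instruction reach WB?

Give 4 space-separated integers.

I0 sub r2 <- r3,r2: IF@1 ID@2 stall=0 (-) EX@3 MEM@4 WB@5
I1 sub r4 <- r1,r1: IF@2 ID@3 stall=0 (-) EX@4 MEM@5 WB@6
I2 ld r5 <- r5: IF@3 ID@4 stall=0 (-) EX@5 MEM@6 WB@7
I3 mul r4 <- r3,r4: IF@4 ID@5 stall=1 (RAW on I1.r4 (WB@6)) EX@7 MEM@8 WB@9

Answer: 5 6 7 9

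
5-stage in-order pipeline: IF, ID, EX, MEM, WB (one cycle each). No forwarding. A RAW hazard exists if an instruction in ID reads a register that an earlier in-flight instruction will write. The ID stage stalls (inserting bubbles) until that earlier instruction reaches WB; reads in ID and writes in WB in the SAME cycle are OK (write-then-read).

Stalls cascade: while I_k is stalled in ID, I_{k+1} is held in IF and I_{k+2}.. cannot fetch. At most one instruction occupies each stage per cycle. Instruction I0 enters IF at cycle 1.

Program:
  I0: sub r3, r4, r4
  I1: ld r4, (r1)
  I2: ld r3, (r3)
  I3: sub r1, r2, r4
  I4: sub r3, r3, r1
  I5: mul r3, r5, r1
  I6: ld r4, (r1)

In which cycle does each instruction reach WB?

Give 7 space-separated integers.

I0 sub r3 <- r4,r4: IF@1 ID@2 stall=0 (-) EX@3 MEM@4 WB@5
I1 ld r4 <- r1: IF@2 ID@3 stall=0 (-) EX@4 MEM@5 WB@6
I2 ld r3 <- r3: IF@3 ID@4 stall=1 (RAW on I0.r3 (WB@5)) EX@6 MEM@7 WB@8
I3 sub r1 <- r2,r4: IF@4 ID@6 stall=0 (-) EX@7 MEM@8 WB@9
I4 sub r3 <- r3,r1: IF@6 ID@7 stall=2 (RAW on I3.r1 (WB@9)) EX@10 MEM@11 WB@12
I5 mul r3 <- r5,r1: IF@7 ID@10 stall=0 (-) EX@11 MEM@12 WB@13
I6 ld r4 <- r1: IF@10 ID@11 stall=0 (-) EX@12 MEM@13 WB@14

Answer: 5 6 8 9 12 13 14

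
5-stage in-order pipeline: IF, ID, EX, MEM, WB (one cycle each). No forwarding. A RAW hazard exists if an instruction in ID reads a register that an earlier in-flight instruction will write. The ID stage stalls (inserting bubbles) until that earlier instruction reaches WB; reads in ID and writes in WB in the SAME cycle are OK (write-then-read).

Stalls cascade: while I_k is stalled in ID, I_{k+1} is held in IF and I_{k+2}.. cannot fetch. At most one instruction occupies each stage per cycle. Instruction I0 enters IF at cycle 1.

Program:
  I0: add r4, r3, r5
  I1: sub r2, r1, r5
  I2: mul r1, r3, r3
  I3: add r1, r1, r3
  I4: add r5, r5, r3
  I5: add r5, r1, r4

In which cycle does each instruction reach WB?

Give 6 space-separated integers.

I0 add r4 <- r3,r5: IF@1 ID@2 stall=0 (-) EX@3 MEM@4 WB@5
I1 sub r2 <- r1,r5: IF@2 ID@3 stall=0 (-) EX@4 MEM@5 WB@6
I2 mul r1 <- r3,r3: IF@3 ID@4 stall=0 (-) EX@5 MEM@6 WB@7
I3 add r1 <- r1,r3: IF@4 ID@5 stall=2 (RAW on I2.r1 (WB@7)) EX@8 MEM@9 WB@10
I4 add r5 <- r5,r3: IF@5 ID@8 stall=0 (-) EX@9 MEM@10 WB@11
I5 add r5 <- r1,r4: IF@8 ID@9 stall=1 (RAW on I3.r1 (WB@10)) EX@11 MEM@12 WB@13

Answer: 5 6 7 10 11 13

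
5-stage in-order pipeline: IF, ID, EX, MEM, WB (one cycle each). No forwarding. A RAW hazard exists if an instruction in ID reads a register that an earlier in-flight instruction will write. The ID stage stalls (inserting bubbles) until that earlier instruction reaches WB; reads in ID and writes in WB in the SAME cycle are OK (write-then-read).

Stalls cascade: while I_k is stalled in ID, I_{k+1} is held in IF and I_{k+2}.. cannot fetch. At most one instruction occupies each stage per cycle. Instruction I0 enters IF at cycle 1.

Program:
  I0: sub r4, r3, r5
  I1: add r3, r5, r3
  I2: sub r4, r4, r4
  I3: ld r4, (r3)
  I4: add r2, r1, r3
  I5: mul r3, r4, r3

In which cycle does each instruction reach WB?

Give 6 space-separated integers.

Answer: 5 6 8 9 10 12

Derivation:
I0 sub r4 <- r3,r5: IF@1 ID@2 stall=0 (-) EX@3 MEM@4 WB@5
I1 add r3 <- r5,r3: IF@2 ID@3 stall=0 (-) EX@4 MEM@5 WB@6
I2 sub r4 <- r4,r4: IF@3 ID@4 stall=1 (RAW on I0.r4 (WB@5)) EX@6 MEM@7 WB@8
I3 ld r4 <- r3: IF@4 ID@6 stall=0 (-) EX@7 MEM@8 WB@9
I4 add r2 <- r1,r3: IF@6 ID@7 stall=0 (-) EX@8 MEM@9 WB@10
I5 mul r3 <- r4,r3: IF@7 ID@8 stall=1 (RAW on I3.r4 (WB@9)) EX@10 MEM@11 WB@12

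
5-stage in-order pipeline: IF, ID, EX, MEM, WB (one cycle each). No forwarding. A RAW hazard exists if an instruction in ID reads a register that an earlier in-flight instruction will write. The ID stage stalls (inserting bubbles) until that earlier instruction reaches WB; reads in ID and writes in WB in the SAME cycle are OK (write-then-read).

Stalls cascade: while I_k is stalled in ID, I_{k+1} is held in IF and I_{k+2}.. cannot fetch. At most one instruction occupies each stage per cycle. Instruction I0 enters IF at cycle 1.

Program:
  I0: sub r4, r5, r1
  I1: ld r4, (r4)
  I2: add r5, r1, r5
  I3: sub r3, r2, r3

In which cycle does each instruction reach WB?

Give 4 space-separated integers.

I0 sub r4 <- r5,r1: IF@1 ID@2 stall=0 (-) EX@3 MEM@4 WB@5
I1 ld r4 <- r4: IF@2 ID@3 stall=2 (RAW on I0.r4 (WB@5)) EX@6 MEM@7 WB@8
I2 add r5 <- r1,r5: IF@3 ID@6 stall=0 (-) EX@7 MEM@8 WB@9
I3 sub r3 <- r2,r3: IF@6 ID@7 stall=0 (-) EX@8 MEM@9 WB@10

Answer: 5 8 9 10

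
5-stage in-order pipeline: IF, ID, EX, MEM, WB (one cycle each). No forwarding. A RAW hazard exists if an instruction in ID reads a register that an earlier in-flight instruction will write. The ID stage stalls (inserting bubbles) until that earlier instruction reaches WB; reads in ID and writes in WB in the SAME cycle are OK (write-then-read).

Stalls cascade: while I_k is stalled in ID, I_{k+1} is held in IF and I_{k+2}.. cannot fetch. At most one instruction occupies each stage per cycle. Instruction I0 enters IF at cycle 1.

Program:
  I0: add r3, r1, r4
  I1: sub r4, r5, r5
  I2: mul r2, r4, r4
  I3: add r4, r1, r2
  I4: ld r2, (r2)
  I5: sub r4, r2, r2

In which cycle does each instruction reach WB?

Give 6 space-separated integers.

Answer: 5 6 9 12 13 16

Derivation:
I0 add r3 <- r1,r4: IF@1 ID@2 stall=0 (-) EX@3 MEM@4 WB@5
I1 sub r4 <- r5,r5: IF@2 ID@3 stall=0 (-) EX@4 MEM@5 WB@6
I2 mul r2 <- r4,r4: IF@3 ID@4 stall=2 (RAW on I1.r4 (WB@6)) EX@7 MEM@8 WB@9
I3 add r4 <- r1,r2: IF@4 ID@7 stall=2 (RAW on I2.r2 (WB@9)) EX@10 MEM@11 WB@12
I4 ld r2 <- r2: IF@7 ID@10 stall=0 (-) EX@11 MEM@12 WB@13
I5 sub r4 <- r2,r2: IF@10 ID@11 stall=2 (RAW on I4.r2 (WB@13)) EX@14 MEM@15 WB@16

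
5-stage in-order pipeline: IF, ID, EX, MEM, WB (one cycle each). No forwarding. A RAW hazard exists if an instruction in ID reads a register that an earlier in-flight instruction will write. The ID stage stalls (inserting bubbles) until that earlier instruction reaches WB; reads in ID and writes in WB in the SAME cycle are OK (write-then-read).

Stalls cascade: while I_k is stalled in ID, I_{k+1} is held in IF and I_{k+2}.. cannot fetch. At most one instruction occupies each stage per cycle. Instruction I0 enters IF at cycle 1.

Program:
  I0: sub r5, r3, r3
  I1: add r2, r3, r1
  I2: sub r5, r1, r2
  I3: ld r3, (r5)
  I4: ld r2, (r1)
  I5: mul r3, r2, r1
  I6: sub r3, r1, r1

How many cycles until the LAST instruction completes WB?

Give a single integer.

Answer: 17

Derivation:
I0 sub r5 <- r3,r3: IF@1 ID@2 stall=0 (-) EX@3 MEM@4 WB@5
I1 add r2 <- r3,r1: IF@2 ID@3 stall=0 (-) EX@4 MEM@5 WB@6
I2 sub r5 <- r1,r2: IF@3 ID@4 stall=2 (RAW on I1.r2 (WB@6)) EX@7 MEM@8 WB@9
I3 ld r3 <- r5: IF@4 ID@7 stall=2 (RAW on I2.r5 (WB@9)) EX@10 MEM@11 WB@12
I4 ld r2 <- r1: IF@7 ID@10 stall=0 (-) EX@11 MEM@12 WB@13
I5 mul r3 <- r2,r1: IF@10 ID@11 stall=2 (RAW on I4.r2 (WB@13)) EX@14 MEM@15 WB@16
I6 sub r3 <- r1,r1: IF@11 ID@14 stall=0 (-) EX@15 MEM@16 WB@17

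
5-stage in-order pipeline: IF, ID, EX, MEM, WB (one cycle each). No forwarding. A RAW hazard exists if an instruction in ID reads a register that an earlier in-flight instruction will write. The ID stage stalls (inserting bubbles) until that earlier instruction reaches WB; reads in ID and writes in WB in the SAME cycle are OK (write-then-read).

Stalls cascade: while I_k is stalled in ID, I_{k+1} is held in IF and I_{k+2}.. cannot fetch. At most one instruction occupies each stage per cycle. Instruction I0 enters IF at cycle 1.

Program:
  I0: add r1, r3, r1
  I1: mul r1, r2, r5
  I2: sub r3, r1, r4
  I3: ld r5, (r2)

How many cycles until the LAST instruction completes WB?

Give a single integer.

I0 add r1 <- r3,r1: IF@1 ID@2 stall=0 (-) EX@3 MEM@4 WB@5
I1 mul r1 <- r2,r5: IF@2 ID@3 stall=0 (-) EX@4 MEM@5 WB@6
I2 sub r3 <- r1,r4: IF@3 ID@4 stall=2 (RAW on I1.r1 (WB@6)) EX@7 MEM@8 WB@9
I3 ld r5 <- r2: IF@4 ID@7 stall=0 (-) EX@8 MEM@9 WB@10

Answer: 10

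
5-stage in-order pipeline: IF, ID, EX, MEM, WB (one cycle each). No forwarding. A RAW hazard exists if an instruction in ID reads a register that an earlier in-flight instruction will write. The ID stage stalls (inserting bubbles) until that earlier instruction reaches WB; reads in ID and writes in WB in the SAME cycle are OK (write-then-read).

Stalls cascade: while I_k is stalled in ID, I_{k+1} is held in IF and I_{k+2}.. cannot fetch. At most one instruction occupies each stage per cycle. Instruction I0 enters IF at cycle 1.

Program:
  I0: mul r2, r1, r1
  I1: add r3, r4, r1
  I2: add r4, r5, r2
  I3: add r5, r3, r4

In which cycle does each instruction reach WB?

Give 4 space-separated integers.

I0 mul r2 <- r1,r1: IF@1 ID@2 stall=0 (-) EX@3 MEM@4 WB@5
I1 add r3 <- r4,r1: IF@2 ID@3 stall=0 (-) EX@4 MEM@5 WB@6
I2 add r4 <- r5,r2: IF@3 ID@4 stall=1 (RAW on I0.r2 (WB@5)) EX@6 MEM@7 WB@8
I3 add r5 <- r3,r4: IF@4 ID@6 stall=2 (RAW on I2.r4 (WB@8)) EX@9 MEM@10 WB@11

Answer: 5 6 8 11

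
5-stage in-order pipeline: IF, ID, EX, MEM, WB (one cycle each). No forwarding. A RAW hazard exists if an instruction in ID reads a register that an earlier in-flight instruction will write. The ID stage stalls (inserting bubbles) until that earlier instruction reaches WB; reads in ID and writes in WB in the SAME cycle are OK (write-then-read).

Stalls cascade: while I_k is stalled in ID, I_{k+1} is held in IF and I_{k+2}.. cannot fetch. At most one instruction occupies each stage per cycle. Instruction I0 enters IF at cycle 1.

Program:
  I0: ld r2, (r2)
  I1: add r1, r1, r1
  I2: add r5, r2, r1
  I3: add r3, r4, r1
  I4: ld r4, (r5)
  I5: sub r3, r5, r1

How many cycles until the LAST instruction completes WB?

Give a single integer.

I0 ld r2 <- r2: IF@1 ID@2 stall=0 (-) EX@3 MEM@4 WB@5
I1 add r1 <- r1,r1: IF@2 ID@3 stall=0 (-) EX@4 MEM@5 WB@6
I2 add r5 <- r2,r1: IF@3 ID@4 stall=2 (RAW on I1.r1 (WB@6)) EX@7 MEM@8 WB@9
I3 add r3 <- r4,r1: IF@4 ID@7 stall=0 (-) EX@8 MEM@9 WB@10
I4 ld r4 <- r5: IF@7 ID@8 stall=1 (RAW on I2.r5 (WB@9)) EX@10 MEM@11 WB@12
I5 sub r3 <- r5,r1: IF@8 ID@10 stall=0 (-) EX@11 MEM@12 WB@13

Answer: 13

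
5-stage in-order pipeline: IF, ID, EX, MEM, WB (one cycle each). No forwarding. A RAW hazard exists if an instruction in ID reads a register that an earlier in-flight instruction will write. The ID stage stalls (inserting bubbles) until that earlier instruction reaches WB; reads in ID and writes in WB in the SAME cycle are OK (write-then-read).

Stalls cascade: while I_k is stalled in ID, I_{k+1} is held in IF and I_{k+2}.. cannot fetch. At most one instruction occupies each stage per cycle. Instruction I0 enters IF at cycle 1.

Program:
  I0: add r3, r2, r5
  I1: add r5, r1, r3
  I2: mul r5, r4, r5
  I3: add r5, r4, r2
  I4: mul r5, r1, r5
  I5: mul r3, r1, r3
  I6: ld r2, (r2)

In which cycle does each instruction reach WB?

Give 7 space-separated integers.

Answer: 5 8 11 12 15 16 17

Derivation:
I0 add r3 <- r2,r5: IF@1 ID@2 stall=0 (-) EX@3 MEM@4 WB@5
I1 add r5 <- r1,r3: IF@2 ID@3 stall=2 (RAW on I0.r3 (WB@5)) EX@6 MEM@7 WB@8
I2 mul r5 <- r4,r5: IF@3 ID@6 stall=2 (RAW on I1.r5 (WB@8)) EX@9 MEM@10 WB@11
I3 add r5 <- r4,r2: IF@6 ID@9 stall=0 (-) EX@10 MEM@11 WB@12
I4 mul r5 <- r1,r5: IF@9 ID@10 stall=2 (RAW on I3.r5 (WB@12)) EX@13 MEM@14 WB@15
I5 mul r3 <- r1,r3: IF@10 ID@13 stall=0 (-) EX@14 MEM@15 WB@16
I6 ld r2 <- r2: IF@13 ID@14 stall=0 (-) EX@15 MEM@16 WB@17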